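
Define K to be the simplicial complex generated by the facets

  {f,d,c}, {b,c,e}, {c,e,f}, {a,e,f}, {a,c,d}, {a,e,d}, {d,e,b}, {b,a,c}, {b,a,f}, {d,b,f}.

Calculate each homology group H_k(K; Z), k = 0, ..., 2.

H_0 = Z,  H_1 = Z_2,  H_2 = 0.

Fix the vertex order a < b < c < d < e < f and write every simplex with vertices in increasing order. Then dim K = 2 and the simplices of K are:

  0-simplices (6): a, b, c, d, e, f
  1-simplices (15): ab, ac, ad, ae, af, bc, bd, be, bf, cd, ce, cf, de, df, ef
  2-simplices (10): abc, abf, acd, ade, aef, bce, bde, bdf, cdf, cef

giving chain groups C_0 ≅ Z^6, C_1 ≅ Z^15, C_2 ≅ Z^10.

The boundary map ∂_1: C_1 → C_0 is given by ∂[p,q] = [q] − [p].
This gives a 6×15 integer matrix of rank 5; reducing to Smith normal form yields diagonal entries (1,1,1,1,1).

∂_2: C_2 → C_1 acts by ∂[p,q,r] = [q,r] − [p,r] + [p,q]. For instance
  ∂cef = ef − cf + ce,
  ∂aef = ef − af + ae.
The resulting 15×10 matrix has rank 10, and its Smith normal form has invariant factors (1,1,1,1,1,1,1,1,1,2).

Now H_k = ker ∂_k / im ∂_{k+1}, so:

  H_0: rank C_0 − rank ∂_1 = 6 − 5 = 1, and the invariant factors of ∂_1 are all 1, so H_0 = Z.
  H_1: rank ker ∂_1 − rank ∂_2 = (15 − 5) − 10 = 0, and ∂_2 has invariant factor 2 > 1, so H_1 = Z_2.
  H_2: rank ker ∂_2 − rank ∂_3 = (10 − 10) − 0 = 0, and there is no ∂_3, so H_2 = 0.

(K is a triangulation of the real projective plane RP^2.)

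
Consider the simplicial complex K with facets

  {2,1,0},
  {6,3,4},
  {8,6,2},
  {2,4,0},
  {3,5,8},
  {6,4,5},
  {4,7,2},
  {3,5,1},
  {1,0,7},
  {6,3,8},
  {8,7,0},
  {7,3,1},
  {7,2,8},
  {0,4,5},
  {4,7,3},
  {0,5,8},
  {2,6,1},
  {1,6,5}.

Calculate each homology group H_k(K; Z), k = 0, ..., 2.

Take the total order 0 < 1 < 2 < 3 < 4 < 5 < 6 < 7 < 8 on the vertex set. Then K (dimension 2) consists of the simplices:

  0-simplices (9): [0], [1], [2], [3], [4], [5], [6], [7], [8]
  1-simplices (27): (27 of them)
  2-simplices (18): [0,1,2], [0,1,7], [0,2,4], [0,4,5], [0,5,8], [0,7,8], [1,2,6], [1,3,5], [1,3,7], [1,5,6], [2,4,7], [2,6,8], [2,7,8], [3,4,6], [3,4,7], [3,5,8], [3,6,8], [4,5,6]

giving chain groups C_0 ≅ Z^9, C_1 ≅ Z^27, C_2 ≅ Z^18.

The boundary map ∂_1: C_1 → C_0 maps an edge to its endpoints' difference, ∂[p,q] = q − p. For instance
  ∂[0,2] = [2] − [0].
The resulting 9×27 matrix has rank 8, and its Smith normal form has invariant factors (1,1,1,1,1,1,1,1).

The boundary map ∂_2: C_2 → C_1 acts by ∂[p,q,r] = [q,r] − [p,r] + [p,q]. For instance
  ∂[0,4,5] = [4,5] − [0,5] + [0,4],
  ∂[0,7,8] = [7,8] − [0,8] + [0,7].
This gives a 27×18 integer matrix of rank 18; reducing to Smith normal form yields diagonal entries (1,1,1,1,1,1,1,1,1,1,1,1,1,1,1,1,1,2).

Now H_k = ker ∂_k / im ∂_{k+1}, so:

  H_0: rank C_0 − rank ∂_1 = 9 − 8 = 1, and the invariant factors of ∂_1 are all 1, so H_0 ≅ Z.
  H_1: rank ker ∂_1 − rank ∂_2 = (27 − 8) − 18 = 1, and ∂_2 has invariant factor 2 > 1, so H_1 ≅ Z × Z/2.
  H_2: rank ker ∂_2 − rank ∂_3 = (18 − 18) − 0 = 0, and there is no ∂_3, so H_2 ≅ 0.

H_0 = Z,  H_1 = Z × Z/2,  H_2 = 0.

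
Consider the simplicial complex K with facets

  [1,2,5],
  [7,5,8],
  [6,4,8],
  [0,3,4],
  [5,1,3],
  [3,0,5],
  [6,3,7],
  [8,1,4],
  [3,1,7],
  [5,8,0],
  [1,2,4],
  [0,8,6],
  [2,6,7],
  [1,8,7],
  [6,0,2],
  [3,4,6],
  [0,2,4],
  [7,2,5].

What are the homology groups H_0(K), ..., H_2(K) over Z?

K has 9 vertices, 27 edges, 18 triangles.
rank ∂_0 = 0, rank ∂_1 = 8 ⇒ b_0 = 9 − 0 − 8 = 1; all invariant factors of ∂_1 are 1 so no torsion. So H_0 = Z.
rank ∂_1 = 8, rank ∂_2 = 18 ⇒ b_1 = 27 − 8 − 18 = 1; ∂_2 has invariant factor(s) [2] giving torsion. So H_1 = Z ⊕ Z/2.
rank ∂_2 = 18, rank ∂_3 = 0 ⇒ b_2 = 18 − 18 − 0 = 0. So H_2 = 0.

H_0 = Z,  H_1 = Z ⊕ Z/2,  H_2 = 0.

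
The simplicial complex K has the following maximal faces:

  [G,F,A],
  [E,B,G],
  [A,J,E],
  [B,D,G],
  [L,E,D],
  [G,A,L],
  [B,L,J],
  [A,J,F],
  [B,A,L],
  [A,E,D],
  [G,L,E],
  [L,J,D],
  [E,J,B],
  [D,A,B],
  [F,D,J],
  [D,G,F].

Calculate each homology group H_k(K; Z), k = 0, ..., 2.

H_0 ≅ Z,  H_1 ≅ Z^2,  H_2 ≅ Z.

We work with the vertex ordering A < B < D < E < F < G < J < L. The simplices of K, each written with vertices in increasing order, are:

  0-simplices (8): A, B, D, E, F, G, J, L
  1-simplices (24): AB, AD, AE, AF, AG, AJ, AL, BD, BE, BG, BJ, BL, DE, DF, DG, DJ, DL, EG, EJ, EL, FG, FJ, GL, JL
  2-simplices (16): ABD, ABL, ADE, AEJ, AFG, AFJ, AGL, BDG, BEG, BEJ, BJL, DEL, DFG, DFJ, DJL, EGL

Hence C_0 ≅ Z^8, C_1 ≅ Z^24, C_2 ≅ Z^16.

∂_1: C_1 → C_0 sends each edge [p,q] (with p < q) to q − p. For instance
  ∂AE = E − A.
As a 8×24 matrix over Z this has rank 7, with invariant factors (1,1,1,1,1,1,1).

∂_2: C_2 → C_1 acts by ∂[p,q,r] = [q,r] − [p,r] + [p,q]. For instance
  ∂DEL = EL − DL + DE,
  ∂BJL = JL − BL + BJ.
This gives a 24×16 integer matrix of rank 15; reducing to Smith normal form yields diagonal entries (1,1,1,1,1,1,1,1,1,1,1,1,1,1,1).

Now H_k = ker ∂_k / im ∂_{k+1}, so:

  H_0: rank C_0 − rank ∂_1 = 8 − 7 = 1, and the invariant factors of ∂_1 are all 1, so H_0 = Z.
  H_1: rank ker ∂_1 − rank ∂_2 = (24 − 7) − 15 = 2, and the invariant factors of ∂_2 are all 1, so H_1 = Z^2.
  H_2: rank ker ∂_2 − rank ∂_3 = (16 − 15) − 0 = 1, and there is no ∂_3, so H_2 = Z.

As a check, the Euler characteristic is 8 − 24 + 16 = 0, which agrees with 1 − 2 + 1 = 0.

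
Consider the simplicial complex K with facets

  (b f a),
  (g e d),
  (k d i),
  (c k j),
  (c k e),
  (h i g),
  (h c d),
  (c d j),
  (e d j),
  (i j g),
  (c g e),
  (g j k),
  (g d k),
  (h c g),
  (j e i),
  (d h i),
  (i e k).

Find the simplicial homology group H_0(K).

H_0 ≅ Z^2.

We work with the vertex ordering a < b < c < d < e < f < g < h < i < j < k. The simplices of K, each written with vertices in increasing order, are:

  0-simplices (11): a, b, c, d, e, f, g, h, i, j, k
  1-simplices (27): ab, af, bf, cd, ce, cg, ch, cj, ck, de, dg, dh, di, dj, dk, eg, ei, ej, ek, gh, gi, gj, gk, hi, ij, ik, jk
  2-simplices (17): abf, cdh, cdj, ceg, cek, cgh, cjk, deg, dej, dgk, dhi, dik, eij, eik, ghi, gij, gjk

giving chain groups C_0 ≅ Z^11, C_1 ≅ Z^27, C_2 ≅ Z^17.

Boundary ∂_1: C_1 → C_0 is given by ∂[p,q] = [q] − [p]. For instance
  ∂af = f − a.
The resulting 11×27 matrix has rank 9, and its Smith normal form has invariant factors (1,1,1,1,1,1,1,1,1).

∂_2: C_2 → C_1 sends each 2-simplex [p,q,r] to [q,r] − [p,r] + [p,q]. For instance
  ∂cjk = jk − ck + cj,
  ∂deg = eg − dg + de.
This gives a 27×17 integer matrix of rank 16; reducing to Smith normal form yields diagonal entries (1,1,1,1,1,1,1,1,1,1,1,1,1,1,1,1).

Computing H_k = (kernel of ∂_k) / (image of ∂_{k+1}):

  H_0: rank C_0 − rank ∂_1 = 11 − 9 = 2, and the invariant factors of ∂_1 are all 1, so H_0 = Z^2.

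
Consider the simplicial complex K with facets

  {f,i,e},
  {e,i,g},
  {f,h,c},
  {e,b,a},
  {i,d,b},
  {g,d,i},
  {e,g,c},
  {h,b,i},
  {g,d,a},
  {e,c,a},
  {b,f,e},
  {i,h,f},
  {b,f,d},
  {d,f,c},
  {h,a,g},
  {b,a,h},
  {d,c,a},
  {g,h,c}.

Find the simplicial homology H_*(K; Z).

H_0 ≅ Z,  H_1 ≅ Z ⊕ Z/2Z,  H_2 = 0.

We work with the vertex ordering a < b < c < d < e < f < g < h < i. The simplices of K, each written with vertices in increasing order, are:

  0-simplices (9): a, b, c, d, e, f, g, h, i
  1-simplices (27): ab, ac, ad, ae, ag, ah, bd, be, bf, bh, bi, cd, ce, cf, cg, ch, df, dg, di, ef, eg, ei, fh, fi, gh, gi, hi
  2-simplices (18): abe, abh, acd, ace, adg, agh, bdf, bdi, bef, bhi, cdf, ceg, cfh, cgh, dgi, efi, egi, fhi

so the chain groups are C_0 ≅ Z^9, C_1 ≅ Z^27, C_2 ≅ Z^18.

The boundary map ∂_1: C_1 → C_0 is given by ∂[p,q] = [q] − [p].
This gives a 9×27 integer matrix of rank 8; reducing to Smith normal form yields diagonal entries (1,1,1,1,1,1,1,1).

Boundary ∂_2: C_2 → C_1 maps a triangle to the signed sum of its edges. For instance
  ∂cdf = df − cf + cd,
  ∂efi = fi − ei + ef.
As a 27×18 matrix over Z this has rank 18, with invariant factors (1,1,1,1,1,1,1,1,1,1,1,1,1,1,1,1,1,2).

Computing H_k = (kernel of ∂_k) / (image of ∂_{k+1}):

  H_0: rank C_0 − rank ∂_1 = 9 − 8 = 1, and the invariant factors of ∂_1 are all 1, so H_0 = Z.
  H_1: rank ker ∂_1 − rank ∂_2 = (27 − 8) − 18 = 1, and ∂_2 has invariant factor 2 > 1, so H_1 = Z ⊕ Z/2Z.
  H_2: rank ker ∂_2 − rank ∂_3 = (18 − 18) − 0 = 0, and there is no ∂_3, so H_2 = 0.

As a check, the Euler characteristic is 9 − 27 + 18 = 0, which agrees with 1 − 1 + 0 = 0.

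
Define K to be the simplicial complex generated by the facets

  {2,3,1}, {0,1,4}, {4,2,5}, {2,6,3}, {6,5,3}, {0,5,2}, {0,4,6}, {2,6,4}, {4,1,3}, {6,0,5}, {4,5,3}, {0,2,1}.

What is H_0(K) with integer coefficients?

H_0 = Z.

Order the vertices as 0 < 1 < 2 < 3 < 4 < 5 < 6. Listing each simplex with vertices in this order, K has dimension 2 with simplices:

  0-simplices (7): [0], [1], [2], [3], [4], [5], [6]
  1-simplices (18): [0,1], [0,2], [0,4], [0,5], [0,6], [1,2], [1,3], [1,4], [2,3], [2,4], [2,5], [2,6], [3,4], [3,5], [3,6], [4,5], [4,6], [5,6]
  2-simplices (12): [0,1,2], [0,1,4], [0,2,5], [0,4,6], [0,5,6], [1,2,3], [1,3,4], [2,3,6], [2,4,5], [2,4,6], [3,4,5], [3,5,6]

giving chain groups C_0 ≅ Z^7, C_1 ≅ Z^18, C_2 ≅ Z^12.

∂_1: C_1 → C_0 is given by ∂[p,q] = [q] − [p]. For instance
  ∂[3,5] = [5] − [3].
The 7×18 boundary matrix has rank 6 and Smith normal form diag(1,1,1,1,1,1).

Boundary ∂_2: C_2 → C_1 maps a triangle to the signed sum of its edges. For instance
  ∂[0,4,6] = [4,6] − [0,6] + [0,4],
  ∂[3,4,5] = [4,5] − [3,5] + [3,4].
The 18×12 boundary matrix has rank 12 and Smith normal form diag(1,1,1,1,1,1,1,1,1,1,1,2).

Now H_k = ker ∂_k / im ∂_{k+1}, so:

  H_0: rank C_0 − rank ∂_1 = 7 − 6 = 1, and the invariant factors of ∂_1 are all 1, so H_0 = Z.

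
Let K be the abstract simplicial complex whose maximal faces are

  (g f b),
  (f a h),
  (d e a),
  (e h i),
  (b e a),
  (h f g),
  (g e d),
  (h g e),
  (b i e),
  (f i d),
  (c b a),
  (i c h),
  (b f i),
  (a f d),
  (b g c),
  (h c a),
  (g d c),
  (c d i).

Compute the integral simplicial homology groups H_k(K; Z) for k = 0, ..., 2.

Take the total order a < b < c < d < e < f < g < h < i on the vertex set. Then K (dimension 2) consists of the simplices:

  0-simplices (9): a, b, c, d, e, f, g, h, i
  1-simplices (27): ab, ac, ad, ae, af, ah, bc, be, bf, bg, bi, cd, cg, ch, ci, de, df, dg, di, eg, eh, ei, fg, fh, fi, gh, hi
  2-simplices (18): abc, abe, ach, ade, adf, afh, bcg, bei, bfg, bfi, cdg, cdi, chi, deg, dfi, egh, ehi, fgh

giving chain groups C_0 ≅ Z^9, C_1 ≅ Z^27, C_2 ≅ Z^18.

Boundary ∂_1: C_1 → C_0 sends each edge [p,q] (with p < q) to q − p. For instance
  ∂dg = g − d.
The 9×27 boundary matrix has rank 8 and Smith normal form diag(1,1,1,1,1,1,1,1).

The boundary map ∂_2: C_2 → C_1 acts by ∂[p,q,r] = [q,r] − [p,r] + [p,q]. For instance
  ∂abc = bc − ac + ab,
  ∂adf = df − af + ad.
This gives a 27×18 integer matrix of rank 17; reducing to Smith normal form yields diagonal entries (1,1,1,1,1,1,1,1,1,1,1,1,1,1,1,1,1).

Computing H_k = (kernel of ∂_k) / (image of ∂_{k+1}):

  H_0: rank C_0 − rank ∂_1 = 9 − 8 = 1, and the invariant factors of ∂_1 are all 1, so H_0 ≅ Z.
  H_1: rank ker ∂_1 − rank ∂_2 = (27 − 8) − 17 = 2, and the invariant factors of ∂_2 are all 1, so H_1 ≅ Z^2.
  H_2: rank ker ∂_2 − rank ∂_3 = (18 − 17) − 0 = 1, and there is no ∂_3, so H_2 ≅ Z.

As a check, the Euler characteristic is 9 − 27 + 18 = 0, which agrees with 1 − 2 + 1 = 0.
(K is a triangulation of the torus T^2.)

H_0 = Z,  H_1 = Z^2,  H_2 = Z.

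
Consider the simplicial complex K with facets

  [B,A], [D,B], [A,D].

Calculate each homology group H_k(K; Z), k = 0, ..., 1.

K has 3 vertices, 3 edges.
rank ∂_0 = 0, rank ∂_1 = 2 ⇒ b_0 = 3 − 0 − 2 = 1; all invariant factors of ∂_1 are 1 so no torsion. So H_0 = Z.
rank ∂_1 = 2, rank ∂_2 = 0 ⇒ b_1 = 3 − 2 − 0 = 1. So H_1 = Z.

H_0 ≅ Z,  H_1 ≅ Z.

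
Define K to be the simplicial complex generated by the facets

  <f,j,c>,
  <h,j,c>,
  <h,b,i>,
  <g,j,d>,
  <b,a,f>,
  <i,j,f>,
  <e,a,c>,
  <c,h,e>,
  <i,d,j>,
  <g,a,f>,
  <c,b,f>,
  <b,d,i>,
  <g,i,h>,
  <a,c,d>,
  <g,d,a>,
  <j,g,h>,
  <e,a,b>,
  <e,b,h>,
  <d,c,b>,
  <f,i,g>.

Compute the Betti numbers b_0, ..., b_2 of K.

We work with the vertex ordering a < b < c < d < e < f < g < h < i < j. The simplices of K, each written with vertices in increasing order, are:

  0-simplices (10): a, b, c, d, e, f, g, h, i, j
  1-simplices (30): ab, ac, ad, ae, af, ag, bc, bd, be, bf, bh, bi, cd, ce, cf, ch, cj, dg, di, dj, eh, fg, fi, fj, gh, gi, gj, hi, hj, ij
  2-simplices (20): abe, abf, acd, ace, adg, afg, bcd, bcf, bdi, beh, bhi, ceh, cfj, chj, dgj, dij, fgi, fij, ghi, ghj

Hence C_0 ≅ Z^10, C_1 ≅ Z^30, C_2 ≅ Z^20.

∂_1: C_1 → C_0 sends each edge [p,q] (with p < q) to q − p. For instance
  ∂hi = i − h.
As a 10×30 matrix over Z this has rank 9, with invariant factors (1,1,1,1,1,1,1,1,1).

∂_2: C_2 → C_1 acts by ∂[p,q,r] = [q,r] − [p,r] + [p,q]. For instance
  ∂fij = ij − fj + fi,
  ∂afg = fg − ag + af.
As a 30×20 matrix over Z this has rank 20, with invariant factors (1,1,1,1,1,1,1,1,1,1,1,1,1,1,1,1,1,1,1,2).

Now H_k = ker ∂_k / im ∂_{k+1}, so:

  H_0: rank C_0 − rank ∂_1 = 10 − 9 = 1, and the invariant factors of ∂_1 are all 1, so H_0 = Z.
  H_1: rank ker ∂_1 − rank ∂_2 = (30 − 9) − 20 = 1, and ∂_2 has invariant factor 2 > 1, so H_1 = Z ⊕ Z/2Z.
  H_2: rank ker ∂_2 − rank ∂_3 = (20 − 20) − 0 = 0, and there is no ∂_3, so H_2 = 0.

Hence the Betti numbers are b_0 = 1, b_1 = 1, b_2 = 0.

b_0 = 1, b_1 = 1, b_2 = 0.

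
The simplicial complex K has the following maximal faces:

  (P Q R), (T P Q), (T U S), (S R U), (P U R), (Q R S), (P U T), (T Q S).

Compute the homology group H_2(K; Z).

Order the vertices as P < Q < R < S < T < U. Listing each simplex with vertices in this order, K has dimension 2 with simplices:

  0-simplices (6): P, Q, R, S, T, U
  1-simplices (12): PQ, PR, PT, PU, QR, QS, QT, RS, RU, ST, SU, TU
  2-simplices (8): PQR, PQT, PRU, PTU, QRS, QST, RSU, STU

giving chain groups C_0 ≅ Z^6, C_1 ≅ Z^12, C_2 ≅ Z^8.

The boundary map ∂_1: C_1 → C_0 is given by ∂[p,q] = [q] − [p]. For instance
  ∂PT = T − P.
As a 6×12 matrix over Z this has rank 5, with invariant factors (1,1,1,1,1).

∂_2: C_2 → C_1 sends each 2-simplex [p,q,r] to [q,r] − [p,r] + [p,q]. For instance
  ∂PTU = TU − PU + PT,
  ∂PQT = QT − PT + PQ.
The 12×8 boundary matrix has rank 7 and Smith normal form diag(1,1,1,1,1,1,1).

Reading off H_k = ker ∂_k / im ∂_{k+1}:

  H_2: rank ker ∂_2 − rank ∂_3 = (8 − 7) − 0 = 1, and there is no ∂_3, so H_2 = Z.

(K is a triangulation of the 2-sphere S^2.)

H_2 ≅ Z.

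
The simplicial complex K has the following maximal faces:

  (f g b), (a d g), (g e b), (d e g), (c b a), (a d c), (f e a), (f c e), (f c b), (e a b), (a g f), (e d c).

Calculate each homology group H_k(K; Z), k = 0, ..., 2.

H_0 ≅ Z,  H_1 ≅ Z/2,  H_2 = 0.

We work with the vertex ordering a < b < c < d < e < f < g. The simplices of K, each written with vertices in increasing order, are:

  0-simplices (7): a, b, c, d, e, f, g
  1-simplices (18): ab, ac, ad, ae, af, ag, bc, be, bf, bg, cd, ce, cf, de, dg, ef, eg, fg
  2-simplices (12): abc, abe, acd, adg, aef, afg, bcf, beg, bfg, cde, cef, deg

so the chain groups are C_0 ≅ Z^7, C_1 ≅ Z^18, C_2 ≅ Z^12.

Boundary ∂_1: C_1 → C_0 sends each edge [p,q] (with p < q) to q − p.
The resulting 7×18 matrix has rank 6, and its Smith normal form has invariant factors (1,1,1,1,1,1).

Boundary ∂_2: C_2 → C_1 maps a triangle to the signed sum of its edges. For instance
  ∂abc = bc − ac + ab,
  ∂cef = ef − cf + ce.
The 18×12 boundary matrix has rank 12 and Smith normal form diag(1,1,1,1,1,1,1,1,1,1,1,2).

From H_k ≅ ker(∂_k) / im(∂_{k+1}) we obtain:

  H_0: rank C_0 − rank ∂_1 = 7 − 6 = 1, and the invariant factors of ∂_1 are all 1, so H_0 ≅ Z.
  H_1: rank ker ∂_1 − rank ∂_2 = (18 − 6) − 12 = 0, and ∂_2 has invariant factor 2 > 1, so H_1 ≅ Z/2.
  H_2: rank ker ∂_2 − rank ∂_3 = (12 − 12) − 0 = 0, and there is no ∂_3, so H_2 ≅ 0.

As a check, the Euler characteristic is 7 − 18 + 12 = 1, which agrees with 1 − 0 + 0 = 1.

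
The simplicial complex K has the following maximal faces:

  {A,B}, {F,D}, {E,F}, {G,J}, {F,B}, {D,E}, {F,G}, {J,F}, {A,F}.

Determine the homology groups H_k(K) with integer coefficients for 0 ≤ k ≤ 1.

H_0 ≅ Z,  H_1 ≅ Z^3.

K has 7 vertices, 9 edges.
rank ∂_0 = 0, rank ∂_1 = 6 ⇒ b_0 = 7 − 0 − 6 = 1; all invariant factors of ∂_1 are 1 so no torsion. So H_0 ≅ Z.
rank ∂_1 = 6, rank ∂_2 = 0 ⇒ b_1 = 9 − 6 − 0 = 3. So H_1 ≅ Z^3.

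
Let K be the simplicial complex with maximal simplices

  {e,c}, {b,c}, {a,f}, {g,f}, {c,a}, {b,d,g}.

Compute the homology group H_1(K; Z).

We work with the vertex ordering a < b < c < d < e < f < g. The simplices of K, each written with vertices in increasing order, are:

  0-simplices (7): a, b, c, d, e, f, g
  1-simplices (8): ac, af, bc, bd, bg, ce, dg, fg
  2-simplices (1): bdg

giving chain groups C_0 ≅ Z^7, C_1 ≅ Z^8, C_2 ≅ Z^1.

Boundary ∂_1: C_1 → C_0 is given by ∂[p,q] = [q] − [p]. For instance
  ∂ce = e − c.
The resulting 7×8 matrix has rank 6, and its Smith normal form has invariant factors (1,1,1,1,1,1).

The boundary map ∂_2: C_2 → C_1 acts by ∂[p,q,r] = [q,r] − [p,r] + [p,q]. For instance
  ∂bdg = dg − bg + bd.
This gives a 8×1 integer matrix of rank 1; reducing to Smith normal form yields diagonal entries (1).

Reading off H_k = ker ∂_k / im ∂_{k+1}:

  H_1: rank ker ∂_1 − rank ∂_2 = (8 − 6) − 1 = 1, and the invariant factors of ∂_2 are all 1, so H_1 ≅ Z.

H_1 = Z.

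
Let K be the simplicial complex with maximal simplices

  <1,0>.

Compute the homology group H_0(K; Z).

H_0 ≅ Z.

Fix the vertex order 0 < 1 and write every simplex with vertices in increasing order. Then dim K = 1 and the simplices of K are:

  0-simplices (2): [0], [1]
  1-simplices (1): [0,1]

Hence C_0 ≅ Z^2, C_1 ≅ Z^1.

Boundary ∂_1: C_1 → C_0 is given by ∂[p,q] = [q] − [p]. For instance
  ∂[0,1] = [1] − [0].
As a 2×1 matrix over Z this has rank 1, with invariant factors (1).

Computing H_k = (kernel of ∂_k) / (image of ∂_{k+1}):

  H_0: rank C_0 − rank ∂_1 = 2 − 1 = 1, and the invariant factors of ∂_1 are all 1, so H_0 = Z.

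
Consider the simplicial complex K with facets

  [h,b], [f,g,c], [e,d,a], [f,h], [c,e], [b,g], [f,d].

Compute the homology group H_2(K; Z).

H_2 ≅ 0.

We work with the vertex ordering a < b < c < d < e < f < g < h. The simplices of K, each written with vertices in increasing order, are:

  0-simplices (8): a, b, c, d, e, f, g, h
  1-simplices (11): ad, ae, bg, bh, ce, cf, cg, de, df, fg, fh
  2-simplices (2): ade, cfg

giving chain groups C_0 ≅ Z^8, C_1 ≅ Z^11, C_2 ≅ Z^2.

Boundary ∂_1: C_1 → C_0 is given by ∂[p,q] = [q] − [p]. For instance
  ∂df = f − d.
The resulting 8×11 matrix has rank 7, and its Smith normal form has invariant factors (1,1,1,1,1,1,1).

Boundary ∂_2: C_2 → C_1 sends each 2-simplex [p,q,r] to [q,r] − [p,r] + [p,q]. For instance
  ∂cfg = fg − cg + cf,
  ∂ade = de − ae + ad.
The 11×2 boundary matrix has rank 2 and Smith normal form diag(1,1).

Reading off H_k = ker ∂_k / im ∂_{k+1}:

  H_2: rank ker ∂_2 − rank ∂_3 = (2 − 2) − 0 = 0, and there is no ∂_3, so H_2 ≅ 0.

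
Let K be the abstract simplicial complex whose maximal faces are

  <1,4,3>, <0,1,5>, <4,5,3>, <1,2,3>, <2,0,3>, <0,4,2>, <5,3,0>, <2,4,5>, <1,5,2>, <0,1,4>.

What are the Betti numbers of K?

K has 6 vertices, 15 edges, 10 triangles.
rank ∂_0 = 0, rank ∂_1 = 5 ⇒ b_0 = 6 − 0 − 5 = 1; all invariant factors of ∂_1 are 1 so no torsion. So H_0 ≅ Z.
rank ∂_1 = 5, rank ∂_2 = 10 ⇒ b_1 = 15 − 5 − 10 = 0; ∂_2 has invariant factor(s) [2] giving torsion. So H_1 ≅ Z/2Z.
rank ∂_2 = 10, rank ∂_3 = 0 ⇒ b_2 = 10 − 10 − 0 = 0. So H_2 ≅ 0.

b_0 = 1, b_1 = 0, b_2 = 0.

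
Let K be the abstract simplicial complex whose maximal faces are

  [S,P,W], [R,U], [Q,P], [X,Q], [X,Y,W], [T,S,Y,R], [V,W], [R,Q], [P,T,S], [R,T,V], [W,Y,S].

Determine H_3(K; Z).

H_3 ≅ 0.

Order the vertices as P < Q < R < S < T < U < V < W < X < Y. Listing each simplex with vertices in this order, K has dimension 3 with simplices:

  0-simplices (10): P, Q, R, S, T, U, V, W, X, Y
  1-simplices (20): PQ, PS, PT, PW, QR, QX, RS, RT, RU, RV, RY, ST, SW, SY, TV, TY, VW, WX, WY, XY
  2-simplices (9): PST, PSW, RST, RSY, RTV, RTY, STY, SWY, WXY
  3-simplices (1): RSTY

giving chain groups C_0 ≅ Z^10, C_1 ≅ Z^20, C_2 ≅ Z^9, C_3 ≅ Z^1.

∂_1: C_1 → C_0 is given by ∂[p,q] = [q] − [p]. For instance
  ∂XY = Y − X.
The 10×20 boundary matrix has rank 9 and Smith normal form diag(1,1,1,1,1,1,1,1,1).

The boundary map ∂_2: C_2 → C_1 maps a triangle to the signed sum of its edges. For instance
  ∂SWY = WY − SY + SW,
  ∂STY = TY − SY + ST.
The resulting 20×9 matrix has rank 8, and its Smith normal form has invariant factors (1,1,1,1,1,1,1,1).

∂_3: C_3 → C_2 sends each 3-simplex σ to the alternating sum Σ_i (−1)^i (σ with its i-th vertex removed). For instance
  ∂RSTY = STY − RTY + RSY − RST.
The resulting 9×1 matrix has rank 1, and its Smith normal form has invariant factors (1).

From H_k ≅ ker(∂_k) / im(∂_{k+1}) we obtain:

  H_3: rank ker ∂_3 − rank ∂_4 = (1 − 1) − 0 = 0, and there is no ∂_4, so H_3 = 0.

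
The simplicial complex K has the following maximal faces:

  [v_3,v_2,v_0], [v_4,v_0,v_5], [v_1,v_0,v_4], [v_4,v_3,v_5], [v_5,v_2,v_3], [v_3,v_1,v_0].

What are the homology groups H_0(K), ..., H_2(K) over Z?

H_0 = Z,  H_1 = Z,  H_2 = 0.

Take the total order v_0 < v_1 < v_2 < v_3 < v_4 < v_5 on the vertex set. Then K (dimension 2) consists of the simplices:

  0-simplices (6): [v_0], [v_1], [v_2], [v_3], [v_4], [v_5]
  1-simplices (12): [v_0,v_1], [v_0,v_2], [v_0,v_3], [v_0,v_4], [v_0,v_5], [v_1,v_3], [v_1,v_4], [v_2,v_3], [v_2,v_5], [v_3,v_4], [v_3,v_5], [v_4,v_5]
  2-simplices (6): [v_0,v_1,v_3], [v_0,v_1,v_4], [v_0,v_2,v_3], [v_0,v_4,v_5], [v_2,v_3,v_5], [v_3,v_4,v_5]

giving chain groups C_0 ≅ Z^6, C_1 ≅ Z^12, C_2 ≅ Z^6.

The boundary map ∂_1: C_1 → C_0 sends each edge [p,q] (with p < q) to q − p. For instance
  ∂[v_0,v_1] = [v_1] − [v_0].
This gives a 6×12 integer matrix of rank 5; reducing to Smith normal form yields diagonal entries (1,1,1,1,1).

∂_2: C_2 → C_1 sends each 2-simplex [p,q,r] to [q,r] − [p,r] + [p,q]. For instance
  ∂[v_0,v_1,v_4] = [v_1,v_4] − [v_0,v_4] + [v_0,v_1],
  ∂[v_2,v_3,v_5] = [v_3,v_5] − [v_2,v_5] + [v_2,v_3].
As a 12×6 matrix over Z this has rank 6, with invariant factors (1,1,1,1,1,1).

From H_k ≅ ker(∂_k) / im(∂_{k+1}) we obtain:

  H_0: rank C_0 − rank ∂_1 = 6 − 5 = 1, and the invariant factors of ∂_1 are all 1, so H_0 ≅ Z.
  H_1: rank ker ∂_1 − rank ∂_2 = (12 − 5) − 6 = 1, and the invariant factors of ∂_2 are all 1, so H_1 ≅ Z.
  H_2: rank ker ∂_2 − rank ∂_3 = (6 − 6) − 0 = 0, and there is no ∂_3, so H_2 ≅ 0.

As a check, the Euler characteristic is 6 − 12 + 6 = 0, which agrees with 1 − 1 + 0 = 0.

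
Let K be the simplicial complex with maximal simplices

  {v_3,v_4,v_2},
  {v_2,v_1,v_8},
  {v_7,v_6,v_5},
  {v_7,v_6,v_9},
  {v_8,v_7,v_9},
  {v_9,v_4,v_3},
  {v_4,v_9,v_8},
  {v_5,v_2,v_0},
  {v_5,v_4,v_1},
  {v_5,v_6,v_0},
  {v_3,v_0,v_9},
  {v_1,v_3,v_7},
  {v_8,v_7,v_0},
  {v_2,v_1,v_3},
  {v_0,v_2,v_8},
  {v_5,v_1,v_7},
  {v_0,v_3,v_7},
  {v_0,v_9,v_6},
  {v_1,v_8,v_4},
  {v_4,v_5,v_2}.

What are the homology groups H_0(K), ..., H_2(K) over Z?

We work with the vertex ordering v_0 < v_1 < v_2 < v_3 < v_4 < v_5 < v_6 < v_7 < v_8 < v_9. The simplices of K, each written with vertices in increasing order, are:

  0-simplices (10): [v_0], [v_1], [v_2], [v_3], [v_4], [v_5], [v_6], [v_7], [v_8], [v_9]
  1-simplices (30): (30 of them)
  2-simplices (20): (20 of them)

giving chain groups C_0 ≅ Z^10, C_1 ≅ Z^30, C_2 ≅ Z^20.

Boundary ∂_1: C_1 → C_0 maps an edge to its endpoints' difference, ∂[p,q] = q − p. For instance
  ∂[v_0,v_8] = [v_8] − [v_0].
The resulting 10×30 matrix has rank 9, and its Smith normal form has invariant factors (1,1,1,1,1,1,1,1,1).

∂_2: C_2 → C_1 acts by ∂[p,q,r] = [q,r] − [p,r] + [p,q]. For instance
  ∂[v_1,v_5,v_7] = [v_5,v_7] − [v_1,v_7] + [v_1,v_5],
  ∂[v_0,v_6,v_9] = [v_6,v_9] − [v_0,v_9] + [v_0,v_6].
The 30×20 boundary matrix has rank 20 and Smith normal form diag(1,1,1,1,1,1,1,1,1,1,1,1,1,1,1,1,1,1,1,2).

From H_k ≅ ker(∂_k) / im(∂_{k+1}) we obtain:

  H_0: rank C_0 − rank ∂_1 = 10 − 9 = 1, and the invariant factors of ∂_1 are all 1, so H_0 = Z.
  H_1: rank ker ∂_1 − rank ∂_2 = (30 − 9) − 20 = 1, and ∂_2 has invariant factor 2 > 1, so H_1 = Z ⊕ Z/2Z.
  H_2: rank ker ∂_2 − rank ∂_3 = (20 − 20) − 0 = 0, and there is no ∂_3, so H_2 = 0.

As a check, the Euler characteristic is 10 − 30 + 20 = 0, which agrees with 1 − 1 + 0 = 0.

H_0 ≅ Z,  H_1 ≅ Z ⊕ Z/2Z,  H_2 = 0.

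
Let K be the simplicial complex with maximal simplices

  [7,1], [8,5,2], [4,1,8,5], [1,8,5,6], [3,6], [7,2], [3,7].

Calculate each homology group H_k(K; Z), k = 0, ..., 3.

K has 8 vertices, 15 edges, 8 triangles, 2 3-simplices.
rank ∂_0 = 0, rank ∂_1 = 7 ⇒ b_0 = 8 − 0 − 7 = 1; all invariant factors of ∂_1 are 1 so no torsion. So H_0 ≅ Z.
rank ∂_1 = 7, rank ∂_2 = 6 ⇒ b_1 = 15 − 7 − 6 = 2; all invariant factors of ∂_2 are 1 so no torsion. So H_1 ≅ Z^2.
rank ∂_2 = 6, rank ∂_3 = 2 ⇒ b_2 = 8 − 6 − 2 = 0; all invariant factors of ∂_3 are 1 so no torsion. So H_2 ≅ 0.
rank ∂_3 = 2, rank ∂_4 = 0 ⇒ b_3 = 2 − 2 − 0 = 0. So H_3 ≅ 0.

H_0 ≅ Z,  H_1 ≅ Z^2,  H_2 = 0,  H_3 = 0.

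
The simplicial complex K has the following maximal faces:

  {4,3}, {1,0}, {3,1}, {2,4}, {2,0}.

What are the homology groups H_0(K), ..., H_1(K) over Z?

H_0 = Z,  H_1 = Z.

Take the total order 0 < 1 < 2 < 3 < 4 on the vertex set. Then K (dimension 1) consists of the simplices:

  0-simplices (5): [0], [1], [2], [3], [4]
  1-simplices (5): [0,1], [0,2], [1,3], [2,4], [3,4]

so the chain groups are C_0 ≅ Z^5, C_1 ≅ Z^5.

The boundary map ∂_1: C_1 → C_0 is given by ∂[p,q] = [q] − [p]. For instance
  ∂[0,2] = [2] − [0].
The 5×5 boundary matrix has rank 4 and Smith normal form diag(1,1,1,1).

Computing H_k = (kernel of ∂_k) / (image of ∂_{k+1}):

  H_0: rank C_0 − rank ∂_1 = 5 − 4 = 1, and the invariant factors of ∂_1 are all 1, so H_0 = Z.
  H_1: rank ker ∂_1 − rank ∂_2 = (5 − 4) − 0 = 1, and there is no ∂_2, so H_1 = Z.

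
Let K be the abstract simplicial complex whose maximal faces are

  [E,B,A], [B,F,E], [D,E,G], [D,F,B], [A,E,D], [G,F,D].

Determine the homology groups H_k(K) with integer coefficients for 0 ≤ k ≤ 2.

H_0 ≅ Z,  H_1 ≅ Z,  H_2 = 0.

Fix the vertex order A < B < D < E < F < G and write every simplex with vertices in increasing order. Then dim K = 2 and the simplices of K are:

  0-simplices (6): A, B, D, E, F, G
  1-simplices (12): AB, AD, AE, BD, BE, BF, DE, DF, DG, EF, EG, FG
  2-simplices (6): ABE, ADE, BDF, BEF, DEG, DFG

Hence C_0 ≅ Z^6, C_1 ≅ Z^12, C_2 ≅ Z^6.

Boundary ∂_1: C_1 → C_0 maps an edge to its endpoints' difference, ∂[p,q] = q − p. For instance
  ∂EG = G − E.
The 6×12 boundary matrix has rank 5 and Smith normal form diag(1,1,1,1,1).

Boundary ∂_2: C_2 → C_1 acts by ∂[p,q,r] = [q,r] − [p,r] + [p,q]. For instance
  ∂ABE = BE − AE + AB,
  ∂DFG = FG − DG + DF.
As a 12×6 matrix over Z this has rank 6, with invariant factors (1,1,1,1,1,1).

From H_k ≅ ker(∂_k) / im(∂_{k+1}) we obtain:

  H_0: rank C_0 − rank ∂_1 = 6 − 5 = 1, and the invariant factors of ∂_1 are all 1, so H_0 = Z.
  H_1: rank ker ∂_1 − rank ∂_2 = (12 − 5) − 6 = 1, and the invariant factors of ∂_2 are all 1, so H_1 = Z.
  H_2: rank ker ∂_2 − rank ∂_3 = (6 − 6) − 0 = 0, and there is no ∂_3, so H_2 = 0.

As a check, the Euler characteristic is 6 − 12 + 6 = 0, which agrees with 1 − 1 + 0 = 0.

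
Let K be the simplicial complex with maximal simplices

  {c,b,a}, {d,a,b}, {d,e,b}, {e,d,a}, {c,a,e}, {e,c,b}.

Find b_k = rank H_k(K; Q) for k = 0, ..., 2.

We work with the vertex ordering a < b < c < d < e. The simplices of K, each written with vertices in increasing order, are:

  0-simplices (5): a, b, c, d, e
  1-simplices (9): ab, ac, ad, ae, bc, bd, be, ce, de
  2-simplices (6): abc, abd, ace, ade, bce, bde

Hence C_0 ≅ Z^5, C_1 ≅ Z^9, C_2 ≅ Z^6.

The boundary map ∂_1: C_1 → C_0 is given by ∂[p,q] = [q] − [p]. For instance
  ∂ad = d − a.
This gives a 5×9 integer matrix of rank 4; reducing to Smith normal form yields diagonal entries (1,1,1,1).

∂_2: C_2 → C_1 maps a triangle to the signed sum of its edges. For instance
  ∂ace = ce − ae + ac,
  ∂abd = bd − ad + ab.
The resulting 9×6 matrix has rank 5, and its Smith normal form has invariant factors (1,1,1,1,1).

Reading off H_k = ker ∂_k / im ∂_{k+1}:

  H_0: rank C_0 − rank ∂_1 = 5 − 4 = 1, and the invariant factors of ∂_1 are all 1, so H_0 ≅ Z.
  H_1: rank ker ∂_1 − rank ∂_2 = (9 − 4) − 5 = 0, and the invariant factors of ∂_2 are all 1, so H_1 ≅ 0.
  H_2: rank ker ∂_2 − rank ∂_3 = (6 − 5) − 0 = 1, and there is no ∂_3, so H_2 ≅ Z.

(K is a triangulation of the 2-sphere S^2.)

Hence the Betti numbers are b_0 = 1, b_1 = 0, b_2 = 1.

b_0 = 1, b_1 = 0, b_2 = 1.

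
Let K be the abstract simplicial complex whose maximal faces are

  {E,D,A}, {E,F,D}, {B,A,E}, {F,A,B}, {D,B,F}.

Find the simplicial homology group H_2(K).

H_2 = 0.

K has 5 vertices, 10 edges, 5 triangles.
rank ∂_2 = 5, rank ∂_3 = 0 ⇒ b_2 = 5 − 5 − 0 = 0. So H_2 = 0.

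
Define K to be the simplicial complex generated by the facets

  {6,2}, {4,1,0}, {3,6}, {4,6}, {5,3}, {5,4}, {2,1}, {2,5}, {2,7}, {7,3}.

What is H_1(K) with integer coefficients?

Take the total order 0 < 1 < 2 < 3 < 4 < 5 < 6 < 7 on the vertex set. Then K (dimension 2) consists of the simplices:

  0-simplices (8): [0], [1], [2], [3], [4], [5], [6], [7]
  1-simplices (12): [0,1], [0,4], [1,2], [1,4], [2,5], [2,6], [2,7], [3,5], [3,6], [3,7], [4,5], [4,6]
  2-simplices (1): [0,1,4]

giving chain groups C_0 ≅ Z^8, C_1 ≅ Z^12, C_2 ≅ Z^1.

The boundary map ∂_1: C_1 → C_0 maps an edge to its endpoints' difference, ∂[p,q] = q − p. For instance
  ∂[3,7] = [7] − [3].
As a 8×12 matrix over Z this has rank 7, with invariant factors (1,1,1,1,1,1,1).

∂_2: C_2 → C_1 maps a triangle to the signed sum of its edges. For instance
  ∂[0,1,4] = [1,4] − [0,4] + [0,1].
This gives a 12×1 integer matrix of rank 1; reducing to Smith normal form yields diagonal entries (1).

From H_k ≅ ker(∂_k) / im(∂_{k+1}) we obtain:

  H_1: rank ker ∂_1 − rank ∂_2 = (12 − 7) − 1 = 4, and the invariant factors of ∂_2 are all 1, so H_1 ≅ Z^4.

H_1 ≅ Z^4.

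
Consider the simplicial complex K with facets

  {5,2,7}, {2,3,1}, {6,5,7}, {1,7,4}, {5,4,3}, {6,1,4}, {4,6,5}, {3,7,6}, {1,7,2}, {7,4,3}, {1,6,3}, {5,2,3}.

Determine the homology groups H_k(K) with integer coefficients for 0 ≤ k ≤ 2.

H_0 ≅ Z,  H_1 ≅ Z/2,  H_2 = 0.

Take the total order 1 < 2 < 3 < 4 < 5 < 6 < 7 on the vertex set. Then K (dimension 2) consists of the simplices:

  0-simplices (7): [1], [2], [3], [4], [5], [6], [7]
  1-simplices (18): [1,2], [1,3], [1,4], [1,6], [1,7], [2,3], [2,5], [2,7], [3,4], [3,5], [3,6], [3,7], [4,5], [4,6], [4,7], [5,6], [5,7], [6,7]
  2-simplices (12): [1,2,3], [1,2,7], [1,3,6], [1,4,6], [1,4,7], [2,3,5], [2,5,7], [3,4,5], [3,4,7], [3,6,7], [4,5,6], [5,6,7]

Hence C_0 ≅ Z^7, C_1 ≅ Z^18, C_2 ≅ Z^12.

Boundary ∂_1: C_1 → C_0 sends each edge [p,q] (with p < q) to q − p. For instance
  ∂[6,7] = [7] − [6].
The 7×18 boundary matrix has rank 6 and Smith normal form diag(1,1,1,1,1,1).

The boundary map ∂_2: C_2 → C_1 maps a triangle to the signed sum of its edges. For instance
  ∂[3,6,7] = [6,7] − [3,7] + [3,6],
  ∂[2,5,7] = [5,7] − [2,7] + [2,5].
The 18×12 boundary matrix has rank 12 and Smith normal form diag(1,1,1,1,1,1,1,1,1,1,1,2).

Now H_k = ker ∂_k / im ∂_{k+1}, so:

  H_0: rank C_0 − rank ∂_1 = 7 − 6 = 1, and the invariant factors of ∂_1 are all 1, so H_0 = Z.
  H_1: rank ker ∂_1 − rank ∂_2 = (18 − 6) − 12 = 0, and ∂_2 has invariant factor 2 > 1, so H_1 = Z/2.
  H_2: rank ker ∂_2 − rank ∂_3 = (12 − 12) − 0 = 0, and there is no ∂_3, so H_2 = 0.

(K is a triangulation of the real projective plane RP^2.)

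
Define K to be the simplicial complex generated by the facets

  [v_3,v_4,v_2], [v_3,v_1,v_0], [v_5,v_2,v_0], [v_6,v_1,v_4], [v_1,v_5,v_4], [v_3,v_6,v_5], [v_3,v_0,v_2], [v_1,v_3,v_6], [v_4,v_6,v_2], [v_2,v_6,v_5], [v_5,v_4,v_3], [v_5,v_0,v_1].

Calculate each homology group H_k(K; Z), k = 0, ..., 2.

H_0 ≅ Z,  H_1 ≅ Z/2,  H_2 = 0.

Fix the vertex order v_0 < v_1 < v_2 < v_3 < v_4 < v_5 < v_6 and write every simplex with vertices in increasing order. Then dim K = 2 and the simplices of K are:

  0-simplices (7): [v_0], [v_1], [v_2], [v_3], [v_4], [v_5], [v_6]
  1-simplices (18): (18 of them)
  2-simplices (12): (12 of them)

so the chain groups are C_0 ≅ Z^7, C_1 ≅ Z^18, C_2 ≅ Z^12.

Boundary ∂_1: C_1 → C_0 sends each edge [p,q] (with p < q) to q − p. For instance
  ∂[v_1,v_3] = [v_3] − [v_1].
This gives a 7×18 integer matrix of rank 6; reducing to Smith normal form yields diagonal entries (1,1,1,1,1,1).

Boundary ∂_2: C_2 → C_1 maps a triangle to the signed sum of its edges. For instance
  ∂[v_0,v_1,v_5] = [v_1,v_5] − [v_0,v_5] + [v_0,v_1],
  ∂[v_1,v_4,v_6] = [v_4,v_6] − [v_1,v_6] + [v_1,v_4].
The resulting 18×12 matrix has rank 12, and its Smith normal form has invariant factors (1,1,1,1,1,1,1,1,1,1,1,2).

From H_k ≅ ker(∂_k) / im(∂_{k+1}) we obtain:

  H_0: rank C_0 − rank ∂_1 = 7 − 6 = 1, and the invariant factors of ∂_1 are all 1, so H_0 = Z.
  H_1: rank ker ∂_1 − rank ∂_2 = (18 − 6) − 12 = 0, and ∂_2 has invariant factor 2 > 1, so H_1 = Z/2.
  H_2: rank ker ∂_2 − rank ∂_3 = (12 − 12) − 0 = 0, and there is no ∂_3, so H_2 = 0.

As a check, the Euler characteristic is 7 − 18 + 12 = 1, which agrees with 1 − 0 + 0 = 1.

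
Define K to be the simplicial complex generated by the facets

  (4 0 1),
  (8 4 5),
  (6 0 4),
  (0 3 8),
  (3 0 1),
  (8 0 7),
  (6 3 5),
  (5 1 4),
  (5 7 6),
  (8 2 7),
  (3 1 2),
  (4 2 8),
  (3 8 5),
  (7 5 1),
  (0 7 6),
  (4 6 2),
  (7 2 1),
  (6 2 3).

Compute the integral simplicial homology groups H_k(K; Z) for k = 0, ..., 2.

Fix the vertex order 0 < 1 < 2 < 3 < 4 < 5 < 6 < 7 < 8 and write every simplex with vertices in increasing order. Then dim K = 2 and the simplices of K are:

  0-simplices (9): [0], [1], [2], [3], [4], [5], [6], [7], [8]
  1-simplices (27): (27 of them)
  2-simplices (18): [0,1,3], [0,1,4], [0,3,8], [0,4,6], [0,6,7], [0,7,8], [1,2,3], [1,2,7], [1,4,5], [1,5,7], [2,3,6], [2,4,6], [2,4,8], [2,7,8], [3,5,6], [3,5,8], [4,5,8], [5,6,7]

so the chain groups are C_0 ≅ Z^9, C_1 ≅ Z^27, C_2 ≅ Z^18.

The boundary map ∂_1: C_1 → C_0 sends each edge [p,q] (with p < q) to q − p. For instance
  ∂[5,7] = [7] − [5].
The 9×27 boundary matrix has rank 8 and Smith normal form diag(1,1,1,1,1,1,1,1).

∂_2: C_2 → C_1 acts by ∂[p,q,r] = [q,r] − [p,r] + [p,q]. For instance
  ∂[2,4,6] = [4,6] − [2,6] + [2,4],
  ∂[0,4,6] = [4,6] − [0,6] + [0,4].
The 27×18 boundary matrix has rank 17 and Smith normal form diag(1,1,1,1,1,1,1,1,1,1,1,1,1,1,1,1,1).

Computing H_k = (kernel of ∂_k) / (image of ∂_{k+1}):

  H_0: rank C_0 − rank ∂_1 = 9 − 8 = 1, and the invariant factors of ∂_1 are all 1, so H_0 = Z.
  H_1: rank ker ∂_1 − rank ∂_2 = (27 − 8) − 17 = 2, and the invariant factors of ∂_2 are all 1, so H_1 = Z^2.
  H_2: rank ker ∂_2 − rank ∂_3 = (18 − 17) − 0 = 1, and there is no ∂_3, so H_2 = Z.

H_0 ≅ Z,  H_1 ≅ Z^2,  H_2 ≅ Z.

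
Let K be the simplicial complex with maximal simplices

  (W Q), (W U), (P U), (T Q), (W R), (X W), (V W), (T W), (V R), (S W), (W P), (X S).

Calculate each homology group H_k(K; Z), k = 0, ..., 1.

We work with the vertex ordering P < Q < R < S < T < U < V < W < X. The simplices of K, each written with vertices in increasing order, are:

  0-simplices (9): P, Q, R, S, T, U, V, W, X
  1-simplices (12): PU, PW, QT, QW, RV, RW, SW, SX, TW, UW, VW, WX

Hence C_0 ≅ Z^9, C_1 ≅ Z^12.

∂_1: C_1 → C_0 maps an edge to its endpoints' difference, ∂[p,q] = q − p. For instance
  ∂SX = X − S.
This gives a 9×12 integer matrix of rank 8; reducing to Smith normal form yields diagonal entries (1,1,1,1,1,1,1,1).

Now H_k = ker ∂_k / im ∂_{k+1}, so:

  H_0: rank C_0 − rank ∂_1 = 9 − 8 = 1, and the invariant factors of ∂_1 are all 1, so H_0 ≅ Z.
  H_1: rank ker ∂_1 − rank ∂_2 = (12 − 8) − 0 = 4, and there is no ∂_2, so H_1 ≅ Z^4.

As a check, the Euler characteristic is 9 − 12 = -3, which agrees with 1 − 4 = -3.

H_0 ≅ Z,  H_1 ≅ Z^4.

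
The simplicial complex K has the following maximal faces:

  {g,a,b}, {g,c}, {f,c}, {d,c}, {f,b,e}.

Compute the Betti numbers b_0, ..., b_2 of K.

b_0 = 1, b_1 = 1, b_2 = 0.

Take the total order a < b < c < d < e < f < g on the vertex set. Then K (dimension 2) consists of the simplices:

  0-simplices (7): a, b, c, d, e, f, g
  1-simplices (9): ab, ag, be, bf, bg, cd, cf, cg, ef
  2-simplices (2): abg, bef

so the chain groups are C_0 ≅ Z^7, C_1 ≅ Z^9, C_2 ≅ Z^2.

∂_1: C_1 → C_0 sends each edge [p,q] (with p < q) to q − p. For instance
  ∂bg = g − b.
This gives a 7×9 integer matrix of rank 6; reducing to Smith normal form yields diagonal entries (1,1,1,1,1,1).

The boundary map ∂_2: C_2 → C_1 maps a triangle to the signed sum of its edges. For instance
  ∂abg = bg − ag + ab,
  ∂bef = ef − bf + be.
The 9×2 boundary matrix has rank 2 and Smith normal form diag(1,1).

Computing H_k = (kernel of ∂_k) / (image of ∂_{k+1}):

  H_0: rank C_0 − rank ∂_1 = 7 − 6 = 1, and the invariant factors of ∂_1 are all 1, so H_0 ≅ Z.
  H_1: rank ker ∂_1 − rank ∂_2 = (9 − 6) − 2 = 1, and the invariant factors of ∂_2 are all 1, so H_1 ≅ Z.
  H_2: rank ker ∂_2 − rank ∂_3 = (2 − 2) − 0 = 0, and there is no ∂_3, so H_2 ≅ 0.

Hence the Betti numbers are b_0 = 1, b_1 = 1, b_2 = 0.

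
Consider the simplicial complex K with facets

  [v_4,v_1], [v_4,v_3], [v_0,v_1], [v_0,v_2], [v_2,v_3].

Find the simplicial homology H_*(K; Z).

Fix the vertex order v_0 < v_1 < v_2 < v_3 < v_4 and write every simplex with vertices in increasing order. Then dim K = 1 and the simplices of K are:

  0-simplices (5): [v_0], [v_1], [v_2], [v_3], [v_4]
  1-simplices (5): [v_0,v_1], [v_0,v_2], [v_1,v_4], [v_2,v_3], [v_3,v_4]

giving chain groups C_0 ≅ Z^5, C_1 ≅ Z^5.

The boundary map ∂_1: C_1 → C_0 is given by ∂[p,q] = [q] − [p].
The resulting 5×5 matrix has rank 4, and its Smith normal form has invariant factors (1,1,1,1).

Now H_k = ker ∂_k / im ∂_{k+1}, so:

  H_0: rank C_0 − rank ∂_1 = 5 − 4 = 1, and the invariant factors of ∂_1 are all 1, so H_0 ≅ Z.
  H_1: rank ker ∂_1 − rank ∂_2 = (5 − 4) − 0 = 1, and there is no ∂_2, so H_1 ≅ Z.

As a check, the Euler characteristic is 5 − 5 = 0, which agrees with 1 − 1 = 0.

H_0 ≅ Z,  H_1 ≅ Z.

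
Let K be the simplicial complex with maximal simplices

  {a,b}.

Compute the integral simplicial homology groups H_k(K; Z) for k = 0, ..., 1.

H_0 ≅ Z,  H_1 = 0.

Order the vertices as a < b. Listing each simplex with vertices in this order, K has dimension 1 with simplices:

  0-simplices (2): a, b
  1-simplices (1): ab

so the chain groups are C_0 ≅ Z^2, C_1 ≅ Z^1.

Boundary ∂_1: C_1 → C_0 is given by ∂[p,q] = [q] − [p].
As a 2×1 matrix over Z this has rank 1, with invariant factors (1).

Now H_k = ker ∂_k / im ∂_{k+1}, so:

  H_0: rank C_0 − rank ∂_1 = 2 − 1 = 1, and the invariant factors of ∂_1 are all 1, so H_0 ≅ Z.
  H_1: rank ker ∂_1 − rank ∂_2 = (1 − 1) − 0 = 0, and there is no ∂_2, so H_1 ≅ 0.

As a check, the Euler characteristic is 2 − 1 = 1, which agrees with 1 − 0 = 1.
(K is a triangulation of the 1-simplex.)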